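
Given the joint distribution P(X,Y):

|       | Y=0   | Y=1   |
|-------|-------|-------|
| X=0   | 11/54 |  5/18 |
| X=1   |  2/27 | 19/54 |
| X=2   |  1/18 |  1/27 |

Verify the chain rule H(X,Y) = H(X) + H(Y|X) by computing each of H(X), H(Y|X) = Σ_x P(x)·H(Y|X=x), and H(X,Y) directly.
H(X) = 1.3500 bits, H(Y|X) = 0.8470 bits, H(X,Y) = 2.1971 bits

Marginal of X (row sums):
  P(X=0) = 11/54 + 5/18 = 13/27
  P(X=1) = 2/27 + 19/54 = 23/54
  P(X=2) = 1/18 + 1/27 = 5/54
H(X) = -[(13/27)·log₂(13/27) + (23/54)·log₂(23/54) + (5/54)·log₂(5/54)]
  = 0.50770 + 0.52445 + 0.31787 = 1.3500 bits

H(Y|X) = Σ_x P(x)·H(Y|X=x):
  X=0: P(X=0) = 13/27, P(Y|X=0) = (11/26, 15/26) → H(Y|X=0) = 0.98286
  X=1: P(X=1) = 23/54, P(Y|X=1) = (4/23, 19/23) → H(Y|X=1) = 0.66658
  X=2: P(X=2) = 5/54, P(Y|X=2) = (3/5, 2/5) → H(Y|X=2) = 0.97095
H(Y|X) = (13/27)·0.98286 + (23/54)·0.66658 + (5/54)·0.97095 = 0.8470 bits

H(X,Y) = -Σ_{x,y} P(x,y) log₂ P(x,y). Per-cell terms -P(x,y)·log₂P(x,y):
  X=0: 0.46759, 0.51333
  X=1: 0.27814, 0.53023
  X=2: 0.23166, 0.17611
Sum of the 6 terms: H(X,Y) = 2.1971 bits

Chain rule check:
  H(X) + H(Y|X) = 1.3500 + 0.8470 = 2.1970 bits
  H(X,Y) = 2.1971 bits
✓ Chain rule verified (Δ = 0.0001 is 4-dp rounding noise: each of the three values was rounded independently).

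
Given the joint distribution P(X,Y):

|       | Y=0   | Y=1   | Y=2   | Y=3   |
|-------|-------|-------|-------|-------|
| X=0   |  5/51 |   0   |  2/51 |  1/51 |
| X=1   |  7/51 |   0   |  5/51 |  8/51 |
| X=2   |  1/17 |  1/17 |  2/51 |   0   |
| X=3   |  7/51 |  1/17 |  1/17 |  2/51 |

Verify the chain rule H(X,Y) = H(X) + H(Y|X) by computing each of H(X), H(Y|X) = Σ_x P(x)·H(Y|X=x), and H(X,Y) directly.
H(X) = 1.8873 bits, H(Y|X) = 1.5980 bits, H(X,Y) = 3.4853 bits

Marginal of X (row sums):
  P(X=0) = 5/51 + 0 + 2/51 + 1/51 = 8/51
  P(X=1) = 7/51 + 0 + 5/51 + 8/51 = 20/51
  P(X=2) = 1/17 + 1/17 + 2/51 + 0 = 8/51
  P(X=3) = 7/51 + 1/17 + 1/17 + 2/51 = 5/17
H(X) = -[(8/51)·log₂(8/51) + (20/51)·log₂(20/51) + (8/51)·log₂(8/51) + (5/17)·log₂(5/17)]
  = 0.41920 + 0.52961 + 0.41920 + 0.51927 = 1.8873 bits

H(Y|X) = Σ_x P(x)·H(Y|X=x):
  X=0: P(X=0) = 8/51, P(Y|X=0) = (5/8, 0, 1/4, 1/8) → H(Y|X=0) = 1.29879
  X=1: P(X=1) = 20/51, P(Y|X=1) = (7/20, 0, 1/4, 2/5) → H(Y|X=1) = 1.55887
  X=2: P(X=2) = 8/51, P(Y|X=2) = (3/8, 3/8, 1/4, 0) → H(Y|X=2) = 1.56128
  X=3: P(X=3) = 5/17, P(Y|X=3) = (7/15, 1/5, 1/5, 2/15) → H(Y|X=3) = 1.82947
H(Y|X) = (8/51)·1.29879 + (20/51)·1.55887 + (8/51)·1.56128 + (5/17)·1.82947 = 1.5980 bits

H(X,Y) = -Σ_{x,y} P(x,y) log₂ P(x,y). Per-cell terms -P(x,y)·log₂P(x,y):
  X=0: 0.32848, 0.00000, 0.18323, 0.11122
  X=1: 0.39324, 0.00000, 0.32848, 0.41920
  X=2: 0.24044, 0.24044, 0.18323, 0.00000
  X=3: 0.39324, 0.24044, 0.24044, 0.18323
  (cells with P = 0 contribute 0)
Sum of the 16 terms: H(X,Y) = 3.4853 bits

Chain rule check:
  H(X) + H(Y|X) = 1.8873 + 1.5980 = 3.4853 bits
  H(X,Y) = 3.4853 bits
✓ Chain rule verified.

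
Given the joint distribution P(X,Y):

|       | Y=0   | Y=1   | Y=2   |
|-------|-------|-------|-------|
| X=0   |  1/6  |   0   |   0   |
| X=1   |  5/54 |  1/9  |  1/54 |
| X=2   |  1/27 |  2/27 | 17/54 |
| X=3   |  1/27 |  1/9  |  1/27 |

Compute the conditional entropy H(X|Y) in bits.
1.3121 bits

H(X|Y) = H(X,Y) - H(Y)

H(X,Y) = -Σ_{x,y} P(x,y) log₂ P(x,y). Per-cell terms -P(x,y)·log₂P(x,y):
  X=0: 0.43083, 0.00000, 0.00000
  X=1: 0.31787, 0.35221, 0.10657
  X=2: 0.17611, 0.27814, 0.52493
  X=3: 0.17611, 0.35221, 0.17611
  (cells with P = 0 contribute 0)
Sum of the 12 terms: H(X,Y) = 2.8911 bits

Marginal of Y (column sums):
  P(Y=0) = 1/6 + 5/54 + 1/27 + 1/27 = 1/3
  P(Y=1) = 0 + 1/9 + 2/27 + 1/9 = 8/27
  P(Y=2) = 0 + 1/54 + 17/54 + 1/27 = 10/27
H(Y) = -[(1/3)·log₂(1/3) + (8/27)·log₂(8/27) + (10/27)·log₂(10/27)]
  = 0.52832 + 0.51997 + 0.53073 = 1.5790 bits

H(X|Y) = H(X,Y) - H(Y) = 2.8911 - 1.5790 = 1.3121 bits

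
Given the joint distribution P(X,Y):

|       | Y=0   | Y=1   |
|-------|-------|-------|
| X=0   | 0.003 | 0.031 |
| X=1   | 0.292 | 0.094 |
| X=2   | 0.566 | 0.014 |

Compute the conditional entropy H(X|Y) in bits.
0.9891 bits

H(X|Y) = H(X,Y) - H(Y)

H(X,Y) = -Σ_{x,y} P(x,y) log₂ P(x,y). Per-cell terms -P(x,y)·log₂P(x,y):
  X=0: 0.02514, 0.15536
  X=1: 0.51858, 0.32065
  X=2: 0.46476, 0.08622
Sum of the 6 terms: H(X,Y) = 1.5707 bits

Marginal of Y (column sums):
  P(Y=0) = 0.003 + 0.292 + 0.566 = 0.861
  P(Y=1) = 0.031 + 0.094 + 0.014 = 0.139
H(Y) = -[0.861·log₂(0.861) + 0.139·log₂(0.139)]
  = 0.18590 + 0.39571 = 0.5816 bits

H(X|Y) = H(X,Y) - H(Y) = 1.5707 - 0.5816 = 0.9891 bits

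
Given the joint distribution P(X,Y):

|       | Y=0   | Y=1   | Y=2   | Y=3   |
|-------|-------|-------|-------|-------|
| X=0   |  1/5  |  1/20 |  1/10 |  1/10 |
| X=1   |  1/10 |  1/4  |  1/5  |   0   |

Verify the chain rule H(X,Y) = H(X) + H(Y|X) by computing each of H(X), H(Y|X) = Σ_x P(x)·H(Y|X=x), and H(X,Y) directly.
H(X) = 0.9928 bits, H(Y|X) = 1.6487 bits, H(X,Y) = 2.6414 bits

Marginal of X (row sums):
  P(X=0) = 1/5 + 1/20 + 1/10 + 1/10 = 9/20
  P(X=1) = 1/10 + 1/4 + 1/5 + 0 = 11/20
H(X) = -[(9/20)·log₂(9/20) + (11/20)·log₂(11/20)]
  = 0.518401 + 0.474373 = 0.9928 bits

H(Y|X) = Σ_x P(x)·H(Y|X=x):
  X=0: P(X=0) = 9/20, P(Y|X=0) = (4/9, 1/9, 2/9, 2/9) → H(Y|X=0) = 1.836592
  X=1: P(X=1) = 11/20, P(Y|X=1) = (2/11, 5/11, 4/11, 0) → H(Y|X=1) = 1.494919
H(Y|X) = (9/20)·1.836592 + (11/20)·1.494919 = 1.6487 bits

H(X,Y) = -Σ_{x,y} P(x,y) log₂ P(x,y). Per-cell terms -P(x,y)·log₂P(x,y):
  X=0: 0.464386, 0.216096, 0.332193, 0.332193
  X=1: 0.332193, 0.500000, 0.464386, 0.000000
  (cells with P = 0 contribute 0)
Sum of the 8 terms: H(X,Y) = 2.6414 bits

Chain rule check:
  H(X) + H(Y|X) = 0.9928 + 1.6487 = 2.6415 bits
  H(X,Y) = 2.6414 bits
✓ Chain rule verified (Δ = 0.0001 is 4-dp rounding noise: each of the three values was rounded independently).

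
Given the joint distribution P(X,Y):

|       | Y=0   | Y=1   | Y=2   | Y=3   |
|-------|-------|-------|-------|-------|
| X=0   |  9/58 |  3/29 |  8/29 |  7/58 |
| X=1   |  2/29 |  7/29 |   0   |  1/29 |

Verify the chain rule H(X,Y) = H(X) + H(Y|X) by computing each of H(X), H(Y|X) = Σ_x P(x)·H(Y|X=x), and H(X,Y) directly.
H(X) = 0.9294 bits, H(Y|X) = 1.6356 bits, H(X,Y) = 2.5650 bits

Marginal of X (row sums):
  P(X=0) = 9/58 + 3/29 + 8/29 + 7/58 = 19/29
  P(X=1) = 2/29 + 7/29 + 0 + 1/29 = 10/29
H(X) = -[(19/29)·log₂(19/29) + (10/29)·log₂(10/29)]
  = 0.3997 + 0.5297 = 0.9294 bits

H(Y|X) = Σ_x P(x)·H(Y|X=x):
  X=0: P(X=0) = 19/29, P(Y|X=0) = (9/38, 3/19, 8/19, 7/38) → H(Y|X=0) = 1.8876
  X=1: P(X=1) = 10/29, P(Y|X=1) = (1/5, 7/10, 0, 1/10) → H(Y|X=1) = 1.1568
H(Y|X) = (19/29)·1.8876 + (10/29)·1.1568 = 1.6356 bits

H(X,Y) = -Σ_{x,y} P(x,y) log₂ P(x,y). Per-cell terms -P(x,y)·log₂P(x,y):
  X=0: 0.4171, 0.3386, 0.5125, 0.3682
  X=1: 0.2661, 0.4950, 0.0000, 0.1675
  (cells with P = 0 contribute 0)
Sum of the 8 terms: H(X,Y) = 2.5650 bits

Chain rule check:
  H(X) + H(Y|X) = 0.9294 + 1.6356 = 2.5650 bits
  H(X,Y) = 2.5650 bits
✓ Chain rule verified.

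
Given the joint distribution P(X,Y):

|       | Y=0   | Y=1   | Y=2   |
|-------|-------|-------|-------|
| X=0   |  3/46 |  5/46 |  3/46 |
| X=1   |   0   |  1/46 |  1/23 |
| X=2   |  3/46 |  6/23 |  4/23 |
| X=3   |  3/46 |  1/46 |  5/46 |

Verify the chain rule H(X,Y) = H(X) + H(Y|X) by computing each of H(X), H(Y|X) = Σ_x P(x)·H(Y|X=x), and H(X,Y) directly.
H(X) = 1.7110 bits, H(Y|X) = 1.3939 bits, H(X,Y) = 3.1049 bits

Marginal of X (row sums):
  P(X=0) = 3/46 + 5/46 + 3/46 = 11/46
  P(X=1) = 0 + 1/46 + 1/23 = 3/46
  P(X=2) = 3/46 + 6/23 + 4/23 = 1/2
  P(X=3) = 3/46 + 1/46 + 5/46 = 9/46
H(X) = -[(11/46)·log₂(11/46) + (3/46)·log₂(3/46) + (1/2)·log₂(1/2) + (9/46)·log₂(9/46)]
  = 0.49360 + 0.25687 + 0.50000 + 0.46049 = 1.7110 bits

H(Y|X) = Σ_x P(x)·H(Y|X=x):
  X=0: P(X=0) = 11/46, P(Y|X=0) = (3/11, 5/11, 3/11) → H(Y|X=0) = 1.53948
  X=1: P(X=1) = 3/46, P(Y|X=1) = (0, 1/3, 2/3) → H(Y|X=1) = 0.91830
  X=2: P(X=2) = 1/2, P(Y|X=2) = (3/23, 12/23, 8/23) → H(Y|X=2) = 1.40293
  X=3: P(X=3) = 9/46, P(Y|X=3) = (1/3, 1/9, 5/9) → H(Y|X=3) = 1.35164
H(Y|X) = (11/46)·1.53948 + (3/46)·0.91830 + (1/2)·1.40293 + (9/46)·1.35164 = 1.3939 bits

H(X,Y) = -Σ_{x,y} P(x,y) log₂ P(x,y). Per-cell terms -P(x,y)·log₂P(x,y):
  X=0: 0.25687, 0.34800, 0.25687
  X=1: 0.00000, 0.12008, 0.19668
  X=2: 0.25687, 0.50572, 0.43888
  X=3: 0.25687, 0.12008, 0.34800
  (cells with P = 0 contribute 0)
Sum of the 12 terms: H(X,Y) = 3.1049 bits

Chain rule check:
  H(X) + H(Y|X) = 1.7110 + 1.3939 = 3.1049 bits
  H(X,Y) = 3.1049 bits
✓ Chain rule verified.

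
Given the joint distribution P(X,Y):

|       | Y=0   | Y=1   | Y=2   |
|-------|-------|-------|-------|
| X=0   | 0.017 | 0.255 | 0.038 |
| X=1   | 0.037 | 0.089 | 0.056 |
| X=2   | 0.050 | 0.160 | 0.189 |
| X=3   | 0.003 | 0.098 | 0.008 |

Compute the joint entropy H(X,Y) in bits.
3.0041 bits

H(X,Y) = -Σ_{x,y} P(x,y) log₂ P(x,y). Per-cell terms -P(x,y)·log₂P(x,y):
  X=0: 0.099931, 0.502715, 0.179279
  X=1: 0.175984, 0.310615, 0.232872
  X=2: 0.216096, 0.423017, 0.454269
  X=3: 0.025142, 0.328405, 0.055726
Sum of the 12 terms: H(X,Y) = 3.0041 bits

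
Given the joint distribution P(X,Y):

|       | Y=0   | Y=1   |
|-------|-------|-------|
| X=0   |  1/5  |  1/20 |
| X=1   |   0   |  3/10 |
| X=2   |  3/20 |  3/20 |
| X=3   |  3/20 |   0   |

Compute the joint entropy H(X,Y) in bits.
2.4332 bits

H(X,Y) = -Σ_{x,y} P(x,y) log₂ P(x,y). Per-cell terms -P(x,y)·log₂P(x,y):
  X=0: 0.46439, 0.21610
  X=1: 0.00000, 0.52109
  X=2: 0.41054, 0.41054
  X=3: 0.41054, 0.00000
  (cells with P = 0 contribute 0)
Sum of the 8 terms: H(X,Y) = 2.4332 bits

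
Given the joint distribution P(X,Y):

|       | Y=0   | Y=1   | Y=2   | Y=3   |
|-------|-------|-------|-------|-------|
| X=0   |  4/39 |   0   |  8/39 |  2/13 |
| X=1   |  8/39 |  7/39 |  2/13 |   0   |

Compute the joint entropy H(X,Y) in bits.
2.5502 bits

H(X,Y) = -Σ_{x,y} P(x,y) log₂ P(x,y). Per-cell terms -P(x,y)·log₂P(x,y):
  X=0: 0.33696, 0.00000, 0.46880, 0.41545
  X=1: 0.46880, 0.44478, 0.41545, 0.00000
  (cells with P = 0 contribute 0)
Sum of the 8 terms: H(X,Y) = 2.5502 bits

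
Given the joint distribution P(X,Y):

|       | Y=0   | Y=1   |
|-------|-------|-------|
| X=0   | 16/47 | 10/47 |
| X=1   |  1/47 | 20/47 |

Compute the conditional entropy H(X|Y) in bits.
0.7029 bits

H(X|Y) = H(X,Y) - H(Y)

H(X,Y) = -Σ_{x,y} P(x,y) log₂ P(x,y). Per-cell terms -P(x,y)·log₂P(x,y):
  X=0: 0.52922, 0.47503
  X=1: 0.11818, 0.52454
Sum of the 4 terms: H(X,Y) = 1.6470 bits

Marginal of Y (column sums):
  P(Y=0) = 16/47 + 1/47 = 17/47
  P(Y=1) = 10/47 + 20/47 = 30/47
H(Y) = -[(17/47)·log₂(17/47) + (30/47)·log₂(30/47)]
  = 0.53066 + 0.41342 = 0.9441 bits

H(X|Y) = H(X,Y) - H(Y) = 1.6470 - 0.9441 = 0.7029 bits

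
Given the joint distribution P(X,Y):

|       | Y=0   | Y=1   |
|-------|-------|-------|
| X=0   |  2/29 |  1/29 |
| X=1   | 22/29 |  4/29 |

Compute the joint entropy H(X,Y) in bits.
1.1301 bits

H(X,Y) = -Σ_{x,y} P(x,y) log₂ P(x,y). Per-cell terms -P(x,y)·log₂P(x,y):
  X=0: 0.2661, 0.1675
  X=1: 0.3023, 0.3942
Sum of the 4 terms: H(X,Y) = 1.1301 bits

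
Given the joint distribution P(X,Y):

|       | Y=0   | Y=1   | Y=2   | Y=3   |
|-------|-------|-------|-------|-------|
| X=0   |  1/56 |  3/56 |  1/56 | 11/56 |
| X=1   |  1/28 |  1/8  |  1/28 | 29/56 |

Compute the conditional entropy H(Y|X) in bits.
1.2417 bits

H(Y|X) = H(X,Y) - H(X)

H(X,Y) = -Σ_{x,y} P(x,y) log₂ P(x,y). Per-cell terms -P(x,y)·log₂P(x,y):
  X=0: 0.1037, 0.2262, 0.1037, 0.4612
  X=1: 0.1717, 0.3750, 0.1717, 0.4916
Sum of the 8 terms: H(X,Y) = 2.1048 bits

Marginal of X (row sums):
  P(X=0) = 1/56 + 3/56 + 1/56 + 11/56 = 2/7
  P(X=1) = 1/28 + 1/8 + 1/28 + 29/56 = 5/7
H(X) = -[(2/7)·log₂(2/7) + (5/7)·log₂(5/7)]
  = 0.5164 + 0.3467 = 0.8631 bits

H(Y|X) = H(X,Y) - H(X) = 2.1048 - 0.8631 = 1.2417 bits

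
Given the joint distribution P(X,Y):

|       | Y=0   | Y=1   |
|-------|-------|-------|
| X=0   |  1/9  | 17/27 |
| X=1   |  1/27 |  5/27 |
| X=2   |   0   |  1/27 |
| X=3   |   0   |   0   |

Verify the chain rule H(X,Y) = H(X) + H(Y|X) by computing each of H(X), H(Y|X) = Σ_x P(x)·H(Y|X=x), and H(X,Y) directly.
H(X) = 0.9790 bits, H(Y|X) = 0.5962 bits, H(X,Y) = 1.5752 bits

Marginal of X (row sums):
  P(X=0) = 1/9 + 17/27 = 20/27
  P(X=1) = 1/27 + 5/27 = 2/9
  P(X=2) = 0 + 1/27 = 1/27
  P(X=3) = 0 + 0 = 0
H(X) = -[(20/27)·log₂(20/27) + (2/9)·log₂(2/9) + (1/27)·log₂(1/27)]   (outcomes with P = 0 contribute 0)
  = 0.32071 + 0.48221 + 0.17611 = 0.9790 bits

H(Y|X) = Σ_x P(x)·H(Y|X=x):
  X=0: P(X=0) = 20/27, P(Y|X=0) = (3/20, 17/20) → H(Y|X=0) = 0.60984
  X=1: P(X=1) = 2/9, P(Y|X=1) = (1/6, 5/6) → H(Y|X=1) = 0.65002
  X=2: P(X=2) = 1/27, P(Y|X=2) = (0, 1) → H(Y|X=2) = 0.00000
  X=3: P(X=3) = 0 → contributes 0
H(Y|X) = (20/27)·0.60984 + (2/9)·0.65002 + (1/27)·0.00000 = 0.5962 bits

H(X,Y) = -Σ_{x,y} P(x,y) log₂ P(x,y). Per-cell terms -P(x,y)·log₂P(x,y):
  X=0: 0.35221, 0.42023
  X=1: 0.17611, 0.45055
  X=2: 0.00000, 0.17611
  X=3: 0.00000, 0.00000
  (cells with P = 0 contribute 0)
Sum of the 8 terms: H(X,Y) = 1.5752 bits

Chain rule check:
  H(X) + H(Y|X) = 0.9790 + 0.5962 = 1.5752 bits
  H(X,Y) = 1.5752 bits
✓ Chain rule verified.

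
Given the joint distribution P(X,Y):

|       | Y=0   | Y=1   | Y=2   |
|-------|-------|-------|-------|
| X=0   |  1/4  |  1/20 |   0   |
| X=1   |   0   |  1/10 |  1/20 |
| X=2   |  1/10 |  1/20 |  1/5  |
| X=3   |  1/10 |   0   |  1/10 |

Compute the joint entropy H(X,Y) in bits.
2.9414 bits

H(X,Y) = -Σ_{x,y} P(x,y) log₂ P(x,y). Per-cell terms -P(x,y)·log₂P(x,y):
  X=0: 0.500000, 0.216096, 0.000000
  X=1: 0.000000, 0.332193, 0.216096
  X=2: 0.332193, 0.216096, 0.464386
  X=3: 0.332193, 0.000000, 0.332193
  (cells with P = 0 contribute 0)
Sum of the 12 terms: H(X,Y) = 2.9414 bits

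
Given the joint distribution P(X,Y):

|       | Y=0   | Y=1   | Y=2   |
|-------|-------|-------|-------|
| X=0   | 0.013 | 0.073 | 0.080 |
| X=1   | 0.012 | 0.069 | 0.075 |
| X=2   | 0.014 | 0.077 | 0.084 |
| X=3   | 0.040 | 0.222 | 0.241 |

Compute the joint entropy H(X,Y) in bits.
3.1054 bits

H(X,Y) = -Σ_{x,y} P(x,y) log₂ P(x,y). Per-cell terms -P(x,y)·log₂P(x,y):
  X=0: 0.081449, 0.275645, 0.291508
  X=1: 0.076570, 0.266151, 0.280272
  X=2: 0.086218, 0.284823, 0.300171
  X=3: 0.185754, 0.482044, 0.494748
Sum of the 12 terms: H(X,Y) = 3.1054 bits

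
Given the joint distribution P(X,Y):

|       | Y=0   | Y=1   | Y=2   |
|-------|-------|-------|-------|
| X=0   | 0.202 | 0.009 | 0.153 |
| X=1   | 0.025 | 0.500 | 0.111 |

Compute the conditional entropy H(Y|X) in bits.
0.9808 bits

H(Y|X) = H(X,Y) - H(X)

H(X,Y) = -Σ_{x,y} P(x,y) log₂ P(x,y). Per-cell terms -P(x,y)·log₂P(x,y):
  X=0: 0.466130, 0.061163, 0.414385
  X=1: 0.133048, 0.500000, 0.352022
Sum of the 6 terms: H(X,Y) = 1.92675 bits

Marginal of X (row sums):
  P(X=0) = 0.202 + 0.009 + 0.153 = 0.364
  P(X=1) = 0.025 + 0.500 + 0.111 = 0.636
H(X) = -[0.364·log₂(0.364) + 0.636·log₂(0.636)]
  = 0.530708 + 0.415245 = 0.94595 bits

H(Y|X) = H(X,Y) - H(X) = 1.92675 - 0.94595 = 0.9808 bits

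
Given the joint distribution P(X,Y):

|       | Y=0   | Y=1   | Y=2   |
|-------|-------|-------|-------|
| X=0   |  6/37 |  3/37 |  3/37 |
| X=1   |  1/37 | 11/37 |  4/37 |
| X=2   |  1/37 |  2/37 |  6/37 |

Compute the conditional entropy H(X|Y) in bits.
1.2844 bits

H(X|Y) = H(X,Y) - H(Y)

H(X,Y) = -Σ_{x,y} P(x,y) log₂ P(x,y). Per-cell terms -P(x,y)·log₂P(x,y):
  X=0: 0.42559, 0.29388, 0.29388
  X=1: 0.14080, 0.52028, 0.34697
  X=2: 0.14080, 0.22754, 0.42559
Sum of the 9 terms: H(X,Y) = 2.8153 bits

Marginal of Y (column sums):
  P(Y=0) = 6/37 + 1/37 + 1/37 = 8/37
  P(Y=1) = 3/37 + 11/37 + 2/37 = 16/37
  P(Y=2) = 3/37 + 4/37 + 6/37 = 13/37
H(Y) = -[(8/37)·log₂(8/37) + (16/37)·log₂(16/37) + (13/37)·log₂(13/37)]
  = 0.47772 + 0.52301 + 0.53019 = 1.5309 bits

H(X|Y) = H(X,Y) - H(Y) = 2.8153 - 1.5309 = 1.2844 bits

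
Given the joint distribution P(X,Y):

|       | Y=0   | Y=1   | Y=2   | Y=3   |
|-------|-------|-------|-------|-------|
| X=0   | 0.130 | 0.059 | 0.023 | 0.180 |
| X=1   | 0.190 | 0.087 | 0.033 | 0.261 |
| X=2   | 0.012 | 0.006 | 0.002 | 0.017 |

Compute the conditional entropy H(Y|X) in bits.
1.6954 bits

H(Y|X) = H(X,Y) - H(X)

H(X,Y) = -Σ_{x,y} P(x,y) log₂ P(x,y). Per-cell terms -P(x,y)·log₂P(x,y):
  X=0: 0.382644, 0.240905, 0.125171, 0.445308
  X=1: 0.455226, 0.306487, 0.162406, 0.505786
  X=2: 0.076570, 0.044285, 0.017932, 0.099931
Sum of the 12 terms: H(X,Y) = 2.86265 bits

Marginal of X (row sums):
  P(X=0) = 0.130 + 0.059 + 0.023 + 0.180 = 0.392
  P(X=1) = 0.190 + 0.087 + 0.033 + 0.261 = 0.571
  P(X=2) = 0.012 + 0.006 + 0.002 + 0.017 = 0.037
H(X) = -[0.392·log₂(0.392) + 0.571·log₂(0.571) + 0.037·log₂(0.037)]
  = 0.529621 + 0.461618 + 0.175984 = 1.16722 bits

H(Y|X) = H(X,Y) - H(X) = 2.86265 - 1.16722 = 1.6954 bits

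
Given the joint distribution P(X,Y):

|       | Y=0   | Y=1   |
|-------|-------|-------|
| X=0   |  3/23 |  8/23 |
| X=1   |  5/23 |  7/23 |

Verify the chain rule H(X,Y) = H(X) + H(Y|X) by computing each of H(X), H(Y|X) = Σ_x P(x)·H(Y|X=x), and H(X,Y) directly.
H(X) = 0.9986 bits, H(Y|X) = 0.9155 bits, H(X,Y) = 1.9142 bits

Marginal of X (row sums):
  P(X=0) = 3/23 + 8/23 = 11/23
  P(X=1) = 5/23 + 7/23 = 12/23
H(X) = -[(11/23)·log₂(11/23) + (12/23)·log₂(12/23)]
  = 0.50893 + 0.48970 = 0.9986 bits

H(Y|X) = Σ_x P(x)·H(Y|X=x):
  X=0: P(X=0) = 11/23, P(Y|X=0) = (3/11, 8/11) → H(Y|X=0) = 0.84535
  X=1: P(X=1) = 12/23, P(Y|X=1) = (5/12, 7/12) → H(Y|X=1) = 0.97987
H(Y|X) = (11/23)·0.84535 + (12/23)·0.97987 = 0.9155 bits

H(X,Y) = -Σ_{x,y} P(x,y) log₂ P(x,y). Per-cell terms -P(x,y)·log₂P(x,y):
  X=0: 0.38330, 0.52993
  X=1: 0.47862, 0.52232
Sum of the 4 terms: H(X,Y) = 1.9142 bits

Chain rule check:
  H(X) + H(Y|X) = 0.9986 + 0.9155 = 1.9141 bits
  H(X,Y) = 1.9142 bits
✓ Chain rule verified (Δ = 0.0001 is 4-dp rounding noise: each of the three values was rounded independently).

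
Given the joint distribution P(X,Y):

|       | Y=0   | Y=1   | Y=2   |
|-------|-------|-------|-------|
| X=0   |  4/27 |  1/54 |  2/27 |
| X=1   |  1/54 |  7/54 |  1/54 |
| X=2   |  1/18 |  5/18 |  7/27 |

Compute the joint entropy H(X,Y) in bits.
2.6380 bits

H(X,Y) = -Σ_{x,y} P(x,y) log₂ P(x,y). Per-cell terms -P(x,y)·log₂P(x,y):
  X=0: 0.4081, 0.1066, 0.2781
  X=1: 0.1066, 0.3821, 0.1066
  X=2: 0.2317, 0.5133, 0.5049
Sum of the 9 terms: H(X,Y) = 2.6380 bits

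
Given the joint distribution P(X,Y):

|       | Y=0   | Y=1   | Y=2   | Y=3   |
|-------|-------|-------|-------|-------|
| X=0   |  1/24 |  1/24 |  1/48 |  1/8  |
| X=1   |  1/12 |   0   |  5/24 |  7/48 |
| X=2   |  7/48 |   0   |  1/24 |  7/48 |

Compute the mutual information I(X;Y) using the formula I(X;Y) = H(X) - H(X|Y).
0.2254 bits

I(X;Y) = H(X) - H(X|Y)

Marginal of X (row sums):
  P(X=0) = 1/24 + 1/24 + 1/48 + 1/8 = 11/48
  P(X=1) = 1/12 + 0 + 5/24 + 7/48 = 7/16
  P(X=2) = 7/48 + 0 + 1/24 + 7/48 = 1/3
H(X) = -[(11/48)·log₂(11/48) + (7/16)·log₂(7/16) + (1/3)·log₂(1/3)]
  = 0.4871 + 0.5218 + 0.5283 = 1.5372 bits

Marginal of Y (column sums):
  P(Y=0) = 1/24 + 1/12 + 7/48 = 13/48
  P(Y=1) = 1/24 + 0 + 0 = 1/24
  P(Y=2) = 1/48 + 5/24 + 1/24 = 13/48
  P(Y=3) = 1/8 + 7/48 + 7/48 = 5/12
H(X|Y) = Σ_y P(y)·H(X|Y=y):
  Y=0: P(Y=0) = 13/48, P(X|Y=0) = (2/13, 4/13, 7/13) → H(X|Y=0) = 1.4196
  Y=1: P(Y=1) = 1/24, P(X|Y=1) = (1, 0, 0) → H(X|Y=1) = 0.0000
  Y=2: P(Y=2) = 13/48, P(X|Y=2) = (1/13, 10/13, 2/13) → H(X|Y=2) = 0.9913
  Y=3: P(Y=3) = 5/12, P(X|Y=3) = (3/10, 7/20, 7/20) → H(X|Y=3) = 1.5813
H(X|Y) = (13/48)·1.4196 + (1/24)·0.0000 + (13/48)·0.9913 + (5/12)·1.5813 = 1.3118 bits

I(X;Y) = H(X) - H(X|Y) = 1.5372 - 1.3118 = 0.2254 bits

Cross-check via I(X;Y) = H(X) + H(Y) - H(X,Y): computing H(Y) from the column sums and H(X,Y) from the 12 cells in the same way gives H(Y) = 1.7381 bits and H(X,Y) = 3.0499 bits, so
I(X;Y) = 1.5372 + 1.7381 - 3.0499 = 0.2254 bits ✓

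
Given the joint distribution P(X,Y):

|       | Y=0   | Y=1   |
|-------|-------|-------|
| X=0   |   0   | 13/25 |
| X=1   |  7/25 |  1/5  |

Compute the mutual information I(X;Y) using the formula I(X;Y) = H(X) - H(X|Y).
0.3851 bits

I(X;Y) = H(X) - H(X|Y)

Marginal of X (row sums):
  P(X=0) = 0 + 13/25 = 13/25
  P(X=1) = 7/25 + 1/5 = 12/25
H(X) = -[(13/25)·log₂(13/25) + (12/25)·log₂(12/25)]
  = 0.490577 + 0.508269 = 0.99885 bits

Marginal of Y (column sums):
  P(Y=0) = 0 + 7/25 = 7/25
  P(Y=1) = 13/25 + 1/5 = 18/25
H(X|Y) = Σ_y P(y)·H(X|Y=y):
  Y=0: P(Y=0) = 7/25, P(X|Y=0) = (0, 1) → H(X|Y=0) = 0.000000
  Y=1: P(Y=1) = 18/25, P(X|Y=1) = (13/18, 5/18) → H(X|Y=1) = 0.852405
H(X|Y) = (7/25)·0.000000 + (18/25)·0.852405 = 0.61373 bits

I(X;Y) = H(X) - H(X|Y) = 0.99885 - 0.61373 = 0.3851 bits

Cross-check via I(X;Y) = H(X) + H(Y) - H(X,Y): computing H(Y) from the column sums and H(X,Y) from the 4 cells in the same way gives H(Y) = 0.85545 bits and H(X,Y) = 1.46918 bits, so
I(X;Y) = 0.99885 + 0.85545 - 1.46918 = 0.3851 bits ✓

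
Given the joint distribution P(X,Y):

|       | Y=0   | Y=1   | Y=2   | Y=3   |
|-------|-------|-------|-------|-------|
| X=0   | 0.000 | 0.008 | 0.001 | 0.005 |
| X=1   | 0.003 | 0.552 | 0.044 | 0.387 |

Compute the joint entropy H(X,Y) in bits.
1.3306 bits

H(X,Y) = -Σ_{x,y} P(x,y) log₂ P(x,y). Per-cell terms -P(x,y)·log₂P(x,y):
  X=0: 0.00000, 0.05573, 0.00997, 0.03822
  X=1: 0.02514, 0.47321, 0.19828, 0.53003
  (cells with P = 0 contribute 0)
Sum of the 8 terms: H(X,Y) = 1.3306 bits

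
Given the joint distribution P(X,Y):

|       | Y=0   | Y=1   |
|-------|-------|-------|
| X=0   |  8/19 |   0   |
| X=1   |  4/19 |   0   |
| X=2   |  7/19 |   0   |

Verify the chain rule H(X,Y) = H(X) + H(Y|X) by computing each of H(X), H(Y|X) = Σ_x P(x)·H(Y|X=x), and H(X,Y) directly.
H(X) = 1.5294 bits, H(Y|X) = 0.0000 bits, H(X,Y) = 1.5294 bits

Marginal of X (row sums):
  P(X=0) = 8/19 + 0 = 8/19
  P(X=1) = 4/19 + 0 = 4/19
  P(X=2) = 7/19 + 0 = 7/19
H(X) = -[(8/19)·log₂(8/19) + (4/19)·log₂(4/19) + (7/19)·log₂(7/19)]
  = 0.52544 + 0.47325 + 0.53074 = 1.5294 bits

H(Y|X) = Σ_x P(x)·H(Y|X=x):
  X=0: P(X=0) = 8/19, P(Y|X=0) = (1, 0) → H(Y|X=0) = 0.00000
  X=1: P(X=1) = 4/19, P(Y|X=1) = (1, 0) → H(Y|X=1) = 0.00000
  X=2: P(X=2) = 7/19, P(Y|X=2) = (1, 0) → H(Y|X=2) = 0.00000
H(Y|X) = (8/19)·0.00000 + (4/19)·0.00000 + (7/19)·0.00000 = 0.0000 bits

H(X,Y) = -Σ_{x,y} P(x,y) log₂ P(x,y). Per-cell terms -P(x,y)·log₂P(x,y):
  X=0: 0.52544, 0.00000
  X=1: 0.47325, 0.00000
  X=2: 0.53074, 0.00000
  (cells with P = 0 contribute 0)
Sum of the 6 terms: H(X,Y) = 1.5294 bits

Chain rule check:
  H(X) + H(Y|X) = 1.5294 + 0.0000 = 1.5294 bits
  H(X,Y) = 1.5294 bits
✓ Chain rule verified.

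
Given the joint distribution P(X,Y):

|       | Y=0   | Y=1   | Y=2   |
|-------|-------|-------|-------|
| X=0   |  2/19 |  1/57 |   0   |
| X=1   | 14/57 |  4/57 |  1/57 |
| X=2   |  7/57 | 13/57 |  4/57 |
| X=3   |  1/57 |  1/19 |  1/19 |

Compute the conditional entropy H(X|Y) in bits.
1.5573 bits

H(X|Y) = H(X,Y) - H(Y)

H(X,Y) = -Σ_{x,y} P(x,y) log₂ P(x,y). Per-cell terms -P(x,y)·log₂P(x,y):
  X=0: 0.3419, 0.1023, 0.0000
  X=1: 0.4975, 0.2690, 0.1023
  X=2: 0.3716, 0.4863, 0.2690
  X=3: 0.1023, 0.2236, 0.2236
  (cells with P = 0 contribute 0)
Sum of the 12 terms: H(X,Y) = 2.9894 bits

Marginal of Y (column sums):
  P(Y=0) = 2/19 + 14/57 + 7/57 + 1/57 = 28/57
  P(Y=1) = 1/57 + 4/57 + 13/57 + 1/19 = 7/19
  P(Y=2) = 0 + 1/57 + 4/57 + 1/19 = 8/57
H(Y) = -[(28/57)·log₂(28/57) + (7/19)·log₂(7/19) + (8/57)·log₂(8/57)]
  = 0.5038 + 0.5307 + 0.3976 = 1.4321 bits

H(X|Y) = H(X,Y) - H(Y) = 2.9894 - 1.4321 = 1.5573 bits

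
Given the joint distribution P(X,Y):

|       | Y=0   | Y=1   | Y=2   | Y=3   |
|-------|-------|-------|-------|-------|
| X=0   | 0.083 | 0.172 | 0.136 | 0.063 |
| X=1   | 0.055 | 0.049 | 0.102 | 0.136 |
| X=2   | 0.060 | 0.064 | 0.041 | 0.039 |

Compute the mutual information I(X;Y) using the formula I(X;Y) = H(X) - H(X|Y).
0.0828 bits

I(X;Y) = H(X) - H(X|Y)

Marginal of X (row sums):
  P(X=0) = 0.083 + 0.172 + 0.136 + 0.063 = 0.454
  P(X=1) = 0.055 + 0.049 + 0.102 + 0.136 = 0.342
  P(X=2) = 0.060 + 0.064 + 0.041 + 0.039 = 0.204
H(X) = -[0.454·log₂(0.454) + 0.342·log₂(0.342) + 0.204·log₂(0.204)]
  = 0.51721 + 0.52939 + 0.46785 = 1.51445 bits

Marginal of Y (column sums):
  P(Y=0) = 0.083 + 0.055 + 0.060 = 0.198
  P(Y=1) = 0.172 + 0.049 + 0.064 = 0.285
  P(Y=2) = 0.136 + 0.102 + 0.041 = 0.279
  P(Y=3) = 0.063 + 0.136 + 0.039 = 0.238
H(X|Y) = Σ_y P(y)·H(X|Y=y):
  Y=0: P(Y=0) = 0.198, P(X|Y=0) = (83/198, 5/18, 10/33) → H(X|Y=0) = 1.56109
  Y=1: P(Y=1) = 0.285, P(X|Y=1) = (172/285, 49/285, 64/285) → H(X|Y=1) = 1.36030
  Y=2: P(Y=2) = 0.279, P(X|Y=2) = (136/279, 34/93, 41/279) → H(X|Y=2) = 1.44261
  Y=3: P(Y=3) = 0.238, P(X|Y=3) = (9/34, 4/7, 39/238) → H(X|Y=3) = 1.39652
H(X|Y) = 0.198·1.56109 + 0.285·1.36030 + 0.279·1.44261 + 0.238·1.39652 = 1.43164 bits

I(X;Y) = H(X) - H(X|Y) = 1.51445 - 1.43164 = 0.0828 bits

Cross-check via I(X;Y) = H(X) + H(Y) - H(X,Y): computing H(Y) from the column sums and H(X,Y) from the 12 cells in the same way gives H(Y) = 1.98545 bits and H(X,Y) = 3.41709 bits, so
I(X;Y) = 1.51445 + 1.98545 - 3.41709 = 0.0828 bits ✓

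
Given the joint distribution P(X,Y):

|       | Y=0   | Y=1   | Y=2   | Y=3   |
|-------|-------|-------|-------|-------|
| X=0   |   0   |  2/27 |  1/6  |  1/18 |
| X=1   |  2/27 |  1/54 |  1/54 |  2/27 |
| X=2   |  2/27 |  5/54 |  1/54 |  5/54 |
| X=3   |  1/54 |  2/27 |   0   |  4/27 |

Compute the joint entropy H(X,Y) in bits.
3.5233 bits

H(X,Y) = -Σ_{x,y} P(x,y) log₂ P(x,y). Per-cell terms -P(x,y)·log₂P(x,y):
  X=0: 0.0000, 0.2781, 0.4308, 0.2317
  X=1: 0.2781, 0.1066, 0.1066, 0.2781
  X=2: 0.2781, 0.3179, 0.1066, 0.3179
  X=3: 0.1066, 0.2781, 0.0000, 0.4081
  (cells with P = 0 contribute 0)
Sum of the 16 terms: H(X,Y) = 3.5233 bits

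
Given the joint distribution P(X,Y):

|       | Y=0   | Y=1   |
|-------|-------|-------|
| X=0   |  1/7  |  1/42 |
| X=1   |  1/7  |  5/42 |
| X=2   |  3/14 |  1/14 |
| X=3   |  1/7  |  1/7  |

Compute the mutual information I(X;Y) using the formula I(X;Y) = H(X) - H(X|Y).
0.0638 bits

I(X;Y) = H(X) - H(X|Y)

Marginal of X (row sums):
  P(X=0) = 1/7 + 1/42 = 1/6
  P(X=1) = 1/7 + 5/42 = 11/42
  P(X=2) = 3/14 + 1/14 = 2/7
  P(X=3) = 1/7 + 1/7 = 2/7
H(X) = -[(1/6)·log₂(1/6) + (11/42)·log₂(11/42) + (2/7)·log₂(2/7) + (2/7)·log₂(2/7)]
  = 0.4308 + 0.5062 + 0.5164 + 0.5164 = 1.9698 bits

Marginal of Y (column sums):
  P(Y=0) = 1/7 + 1/7 + 3/14 + 1/7 = 9/14
  P(Y=1) = 1/42 + 5/42 + 1/14 + 1/7 = 5/14
H(X|Y) = Σ_y P(y)·H(X|Y=y):
  Y=0: P(Y=0) = 9/14, P(X|Y=0) = (2/9, 2/9, 1/3, 2/9) → H(X|Y=0) = 1.9749
  Y=1: P(Y=1) = 5/14, P(X|Y=1) = (1/15, 1/3, 1/5, 2/5) → H(X|Y=1) = 1.7819
H(X|Y) = (9/14)·1.9749 + (5/14)·1.7819 = 1.9060 bits

I(X;Y) = H(X) - H(X|Y) = 1.9698 - 1.9060 = 0.0638 bits

Cross-check via I(X;Y) = H(X) + H(Y) - H(X,Y): computing H(Y) from the column sums and H(X,Y) from the 8 cells in the same way gives H(Y) = 0.9403 bits and H(X,Y) = 2.8463 bits, so
I(X;Y) = 1.9698 + 0.9403 - 2.8463 = 0.0638 bits ✓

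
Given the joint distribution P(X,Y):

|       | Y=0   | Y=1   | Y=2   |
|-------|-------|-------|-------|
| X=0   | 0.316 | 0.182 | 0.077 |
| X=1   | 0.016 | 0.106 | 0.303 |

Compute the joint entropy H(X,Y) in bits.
2.2180 bits

H(X,Y) = -Σ_{x,y} P(x,y) log₂ P(x,y). Per-cell terms -P(x,y)·log₂P(x,y):
  X=0: 0.52519, 0.44735, 0.28482
  X=1: 0.09545, 0.34321, 0.52195
Sum of the 6 terms: H(X,Y) = 2.2180 bits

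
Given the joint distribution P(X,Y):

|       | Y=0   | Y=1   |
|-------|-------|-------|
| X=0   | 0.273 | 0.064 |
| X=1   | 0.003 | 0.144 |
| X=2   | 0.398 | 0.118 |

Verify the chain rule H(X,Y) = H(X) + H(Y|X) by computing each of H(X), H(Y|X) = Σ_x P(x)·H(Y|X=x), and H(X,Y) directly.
H(X) = 1.4280 bits, H(Y|X) = 0.6577 bits, H(X,Y) = 2.0857 bits

Marginal of X (row sums):
  P(X=0) = 0.273 + 0.064 = 0.337
  P(X=1) = 0.003 + 0.144 = 0.147
  P(X=2) = 0.398 + 0.118 = 0.516
H(X) = -[0.337·log₂(0.337) + 0.147·log₂(0.147) + 0.516·log₂(0.516)]
  = 0.52881 + 0.40662 + 0.49255 = 1.4280 bits

H(Y|X) = Σ_x P(x)·H(Y|X=x):
  X=0: P(X=0) = 0.337, P(Y|X=0) = (273/337, 64/337) → H(Y|X=0) = 0.70129
  X=1: P(X=1) = 0.147, P(Y|X=1) = (1/49, 48/49) → H(Y|X=1) = 0.14373
  X=2: P(X=2) = 0.516, P(Y|X=2) = (199/258, 59/258) → H(Y|X=2) = 0.77571
H(Y|X) = 0.337·0.70129 + 0.147·0.14373 + 0.516·0.77571 = 0.6577 bits

H(X,Y) = -Σ_{x,y} P(x,y) log₂ P(x,y). Per-cell terms -P(x,y)·log₂P(x,y):
  X=0: 0.51134, 0.25381
  X=1: 0.02514, 0.40260
  X=2: 0.52901, 0.36381
Sum of the 6 terms: H(X,Y) = 2.0857 bits

Chain rule check:
  H(X) + H(Y|X) = 1.4280 + 0.6577 = 2.0857 bits
  H(X,Y) = 2.0857 bits
✓ Chain rule verified.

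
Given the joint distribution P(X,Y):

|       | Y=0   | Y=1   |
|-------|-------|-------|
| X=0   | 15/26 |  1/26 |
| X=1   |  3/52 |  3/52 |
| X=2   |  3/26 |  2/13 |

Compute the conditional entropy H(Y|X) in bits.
0.5882 bits

H(Y|X) = H(X,Y) - H(X)

H(X,Y) = -Σ_{x,y} P(x,y) log₂ P(x,y). Per-cell terms -P(x,y)·log₂P(x,y):
  X=0: 0.4578, 0.1808
  X=1: 0.2374, 0.2374
  X=2: 0.3595, 0.4155
Sum of the 6 terms: H(X,Y) = 1.8884 bits

Marginal of X (row sums):
  P(X=0) = 15/26 + 1/26 = 8/13
  P(X=1) = 3/52 + 3/52 = 3/26
  P(X=2) = 3/26 + 2/13 = 7/26
H(X) = -[(8/13)·log₂(8/13) + (3/26)·log₂(3/26) + (7/26)·log₂(7/26)]
  = 0.4310 + 0.3595 + 0.5097 = 1.3002 bits

H(Y|X) = H(X,Y) - H(X) = 1.8884 - 1.3002 = 0.5882 bits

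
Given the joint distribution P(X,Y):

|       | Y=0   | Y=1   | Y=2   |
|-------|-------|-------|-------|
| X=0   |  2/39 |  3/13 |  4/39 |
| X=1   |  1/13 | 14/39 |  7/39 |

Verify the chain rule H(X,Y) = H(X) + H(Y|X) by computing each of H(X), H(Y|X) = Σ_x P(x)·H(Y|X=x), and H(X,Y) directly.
H(X) = 0.9612 bits, H(Y|X) = 1.3437 bits, H(X,Y) = 2.3049 bits

Marginal of X (row sums):
  P(X=0) = 2/39 + 3/13 + 4/39 = 5/13
  P(X=1) = 1/13 + 14/39 + 7/39 = 8/13
H(X) = -[(5/13)·log₂(5/13) + (8/13)·log₂(8/13)]
  = 0.53020 + 0.43104 = 0.9612 bits

H(Y|X) = Σ_x P(x)·H(Y|X=x):
  X=0: P(X=0) = 5/13, P(Y|X=0) = (2/15, 3/5, 4/15) → H(Y|X=0) = 1.33827
  X=1: P(X=1) = 8/13, P(Y|X=1) = (1/8, 7/12, 7/24) → H(Y|X=1) = 1.34707
H(Y|X) = (5/13)·1.33827 + (8/13)·1.34707 = 1.3437 bits

H(X,Y) = -Σ_{x,y} P(x,y) log₂ P(x,y). Per-cell terms -P(x,y)·log₂P(x,y):
  X=0: 0.21976, 0.48819, 0.33696
  X=1: 0.28465, 0.53058, 0.44478
Sum of the 6 terms: H(X,Y) = 2.3049 bits

Chain rule check:
  H(X) + H(Y|X) = 0.9612 + 1.3437 = 2.3049 bits
  H(X,Y) = 2.3049 bits
✓ Chain rule verified.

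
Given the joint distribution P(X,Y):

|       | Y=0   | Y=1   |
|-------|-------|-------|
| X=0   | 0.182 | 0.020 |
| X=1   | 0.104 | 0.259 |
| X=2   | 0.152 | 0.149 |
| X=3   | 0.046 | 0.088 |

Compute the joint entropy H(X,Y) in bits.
2.7399 bits

H(X,Y) = -Σ_{x,y} P(x,y) log₂ P(x,y). Per-cell terms -P(x,y)·log₂P(x,y):
  X=0: 0.4474, 0.1129
  X=1: 0.3396, 0.5048
  X=2: 0.4131, 0.4092
  X=3: 0.2043, 0.3086
Sum of the 8 terms: H(X,Y) = 2.7399 bits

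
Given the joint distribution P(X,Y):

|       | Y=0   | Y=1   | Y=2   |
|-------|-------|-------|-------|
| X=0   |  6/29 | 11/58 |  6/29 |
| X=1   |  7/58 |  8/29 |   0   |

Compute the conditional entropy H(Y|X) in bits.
1.3073 bits

H(Y|X) = H(X,Y) - H(X)

H(X,Y) = -Σ_{x,y} P(x,y) log₂ P(x,y). Per-cell terms -P(x,y)·log₂P(x,y):
  X=0: 0.4703, 0.4549, 0.4703
  X=1: 0.3682, 0.5125, 0.0000
  (cells with P = 0 contribute 0)
Sum of the 6 terms: H(X,Y) = 2.2762 bits

Marginal of X (row sums):
  P(X=0) = 6/29 + 11/58 + 6/29 = 35/58
  P(X=1) = 7/58 + 8/29 + 0 = 23/58
H(X) = -[(35/58)·log₂(35/58) + (23/58)·log₂(23/58)]
  = 0.4397 + 0.5292 = 0.9689 bits

H(Y|X) = H(X,Y) - H(X) = 2.2762 - 0.9689 = 1.3073 bits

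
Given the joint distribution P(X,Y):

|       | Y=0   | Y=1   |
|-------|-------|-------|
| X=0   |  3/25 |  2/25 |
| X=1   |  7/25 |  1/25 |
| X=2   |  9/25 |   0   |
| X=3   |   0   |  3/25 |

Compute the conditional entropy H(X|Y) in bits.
1.4612 bits

H(X|Y) = H(X,Y) - H(Y)

H(X,Y) = -Σ_{x,y} P(x,y) log₂ P(x,y). Per-cell terms -P(x,y)·log₂P(x,y):
  X=0: 0.36707, 0.29151
  X=1: 0.51422, 0.18575
  X=2: 0.53062, 0.00000
  X=3: 0.00000, 0.36707
  (cells with P = 0 contribute 0)
Sum of the 8 terms: H(X,Y) = 2.2562 bits

Marginal of Y (column sums):
  P(Y=0) = 3/25 + 7/25 + 9/25 + 0 = 19/25
  P(Y=1) = 2/25 + 1/25 + 0 + 3/25 = 6/25
H(Y) = -[(19/25)·log₂(19/25) + (6/25)·log₂(6/25)]
  = 0.30091 + 0.49413 = 0.7950 bits

H(X|Y) = H(X,Y) - H(Y) = 2.2562 - 0.7950 = 1.4612 bits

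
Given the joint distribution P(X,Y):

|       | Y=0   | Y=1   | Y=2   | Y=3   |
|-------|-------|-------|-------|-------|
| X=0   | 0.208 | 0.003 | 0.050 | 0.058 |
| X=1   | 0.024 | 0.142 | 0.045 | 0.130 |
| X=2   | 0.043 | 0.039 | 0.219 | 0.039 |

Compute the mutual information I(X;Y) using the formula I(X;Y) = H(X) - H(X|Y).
0.4524 bits

I(X;Y) = H(X) - H(X|Y)

Marginal of X (row sums):
  P(X=0) = 0.208 + 0.003 + 0.050 + 0.058 = 0.319
  P(X=1) = 0.024 + 0.142 + 0.045 + 0.130 = 0.341
  P(X=2) = 0.043 + 0.039 + 0.219 + 0.039 = 0.340
H(X) = -[0.319·log₂(0.319) + 0.341·log₂(0.341) + 0.340·log₂(0.340)]
  = 0.52583 + 0.52929 + 0.52917 = 1.5843 bits

Marginal of Y (column sums):
  P(Y=0) = 0.208 + 0.024 + 0.043 = 0.275
  P(Y=1) = 0.003 + 0.142 + 0.039 = 0.184
  P(Y=2) = 0.050 + 0.045 + 0.219 = 0.314
  P(Y=3) = 0.058 + 0.130 + 0.039 = 0.227
H(X|Y) = Σ_y P(y)·H(X|Y=y):
  Y=0: P(Y=0) = 0.275, P(X|Y=0) = (208/275, 24/275, 43/275) → H(X|Y=0) = 1.03034
  Y=1: P(Y=1) = 0.184, P(X|Y=1) = (3/184, 71/92, 39/184) → H(X|Y=1) = 0.85971
  Y=2: P(Y=2) = 0.314, P(X|Y=2) = (25/157, 45/314, 219/314) → H(X|Y=2) = 1.18633
  Y=3: P(Y=3) = 0.227, P(X|Y=3) = (58/227, 130/227, 39/227) → H(X|Y=3) = 1.40011
H(X|Y) = 0.275·1.03034 + 0.184·0.85971 + 0.314·1.18633 + 0.227·1.40011 = 1.1319 bits

I(X;Y) = H(X) - H(X|Y) = 1.5843 - 1.1319 = 0.4524 bits

Cross-check via I(X;Y) = H(X) + H(Y) - H(X,Y): computing H(Y) from the column sums and H(X,Y) from the 12 cells in the same way gives H(Y) = 1.9719 bits and H(X,Y) = 3.1038 bits, so
I(X;Y) = 1.5843 + 1.9719 - 3.1038 = 0.4524 bits ✓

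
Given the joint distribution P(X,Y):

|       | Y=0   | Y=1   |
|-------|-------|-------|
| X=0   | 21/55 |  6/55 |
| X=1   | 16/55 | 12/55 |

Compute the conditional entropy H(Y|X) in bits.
0.8767 bits

H(Y|X) = H(X,Y) - H(X)

H(X,Y) = -Σ_{x,y} P(x,y) log₂ P(x,y). Per-cell terms -P(x,y)·log₂P(x,y):
  X=0: 0.5304, 0.3487
  X=1: 0.5182, 0.4792
Sum of the 4 terms: H(X,Y) = 1.8765 bits

Marginal of X (row sums):
  P(X=0) = 21/55 + 6/55 = 27/55
  P(X=1) = 16/55 + 12/55 = 28/55
H(X) = -[(27/55)·log₂(27/55) + (28/55)·log₂(28/55)]
  = 0.5039 + 0.4959 = 0.9998 bits

H(Y|X) = H(X,Y) - H(X) = 1.8765 - 0.9998 = 0.8767 bits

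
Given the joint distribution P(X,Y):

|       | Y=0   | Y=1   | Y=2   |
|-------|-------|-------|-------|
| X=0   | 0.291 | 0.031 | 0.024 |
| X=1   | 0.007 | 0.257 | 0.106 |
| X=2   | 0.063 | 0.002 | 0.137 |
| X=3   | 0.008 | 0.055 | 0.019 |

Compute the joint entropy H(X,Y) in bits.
2.7564 bits

H(X,Y) = -Σ_{x,y} P(x,y) log₂ P(x,y). Per-cell terms -P(x,y)·log₂P(x,y):
  X=0: 0.51824, 0.15536, 0.12914
  X=1: 0.05011, 0.50376, 0.34321
  X=2: 0.25128, 0.01793, 0.39288
  X=3: 0.05573, 0.23014, 0.10864
Sum of the 12 terms: H(X,Y) = 2.7564 bits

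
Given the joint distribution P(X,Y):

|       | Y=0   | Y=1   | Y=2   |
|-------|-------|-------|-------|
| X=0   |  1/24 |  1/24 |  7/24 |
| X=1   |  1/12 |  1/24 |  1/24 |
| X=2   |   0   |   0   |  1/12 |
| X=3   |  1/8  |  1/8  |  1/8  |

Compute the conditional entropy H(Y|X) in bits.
1.2143 bits

H(Y|X) = H(X,Y) - H(X)

H(X,Y) = -Σ_{x,y} P(x,y) log₂ P(x,y). Per-cell terms -P(x,y)·log₂P(x,y):
  X=0: 0.191040, 0.191040, 0.518469
  X=1: 0.298747, 0.191040, 0.191040
  X=2: 0.000000, 0.000000, 0.298747
  X=3: 0.375000, 0.375000, 0.375000
  (cells with P = 0 contribute 0)
Sum of the 12 terms: H(X,Y) = 3.00512 bits

Marginal of X (row sums):
  P(X=0) = 1/24 + 1/24 + 7/24 = 3/8
  P(X=1) = 1/12 + 1/24 + 1/24 = 1/6
  P(X=2) = 0 + 0 + 1/12 = 1/12
  P(X=3) = 1/8 + 1/8 + 1/8 = 3/8
H(X) = -[(3/8)·log₂(3/8) + (1/6)·log₂(1/6) + (1/12)·log₂(1/12) + (3/8)·log₂(3/8)]
  = 0.530639 + 0.430827 + 0.298747 + 0.530639 = 1.79085 bits

H(Y|X) = H(X,Y) - H(X) = 3.00512 - 1.79085 = 1.2143 bits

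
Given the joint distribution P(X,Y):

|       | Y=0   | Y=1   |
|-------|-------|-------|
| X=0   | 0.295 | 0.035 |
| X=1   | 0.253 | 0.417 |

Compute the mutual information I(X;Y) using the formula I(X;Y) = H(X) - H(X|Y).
0.1916 bits

I(X;Y) = H(X) - H(X|Y)

Marginal of X (row sums):
  P(X=0) = 0.295 + 0.035 = 0.330
  P(X=1) = 0.253 + 0.417 = 0.670
H(X) = -[0.330·log₂(0.330) + 0.670·log₂(0.670)]
  = 0.527822 + 0.387104 = 0.91493 bits

Marginal of Y (column sums):
  P(Y=0) = 0.295 + 0.253 = 0.548
  P(Y=1) = 0.035 + 0.417 = 0.452
H(X|Y) = Σ_y P(y)·H(X|Y=y):
  Y=0: P(Y=0) = 0.548, P(X|Y=0) = (295/548, 253/548) → H(X|Y=0) = 0.995759
  Y=1: P(Y=1) = 0.452, P(X|Y=1) = (35/452, 417/452) → H(X|Y=1) = 0.393071
H(X|Y) = 0.548·0.995759 + 0.452·0.393071 = 0.72334 bits

I(X;Y) = H(X) - H(X|Y) = 0.91493 - 0.72334 = 0.1916 bits

Cross-check via I(X;Y) = H(X) + H(Y) - H(X,Y): computing H(Y) from the column sums and H(X,Y) from the 4 cells in the same way gives H(Y) = 0.99334 bits and H(X,Y) = 1.71669 bits, so
I(X;Y) = 0.91493 + 0.99334 - 1.71669 = 0.1916 bits ✓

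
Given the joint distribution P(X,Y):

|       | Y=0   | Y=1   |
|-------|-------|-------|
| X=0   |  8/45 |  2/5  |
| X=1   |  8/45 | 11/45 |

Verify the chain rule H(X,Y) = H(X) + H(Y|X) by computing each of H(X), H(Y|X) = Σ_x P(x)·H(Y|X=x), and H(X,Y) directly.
H(X) = 0.9825 bits, H(Y|X) = 0.9291 bits, H(X,Y) = 1.9116 bits

Marginal of X (row sums):
  P(X=0) = 8/45 + 2/5 = 26/45
  P(X=1) = 8/45 + 11/45 = 19/45
H(X) = -[(26/45)·log₂(26/45) + (19/45)·log₂(19/45)]
  = 0.4573 + 0.5252 = 0.9825 bits

H(Y|X) = Σ_x P(x)·H(Y|X=x):
  X=0: P(X=0) = 26/45, P(Y|X=0) = (4/13, 9/13) → H(Y|X=0) = 0.8905
  X=1: P(X=1) = 19/45, P(Y|X=1) = (8/19, 11/19) → H(Y|X=1) = 0.9819
H(Y|X) = (26/45)·0.8905 + (19/45)·0.9819 = 0.9291 bits

H(X,Y) = -Σ_{x,y} P(x,y) log₂ P(x,y). Per-cell terms -P(x,y)·log₂P(x,y):
  X=0: 0.4430, 0.5288
  X=1: 0.4430, 0.4968
Sum of the 4 terms: H(X,Y) = 1.9116 bits

Chain rule check:
  H(X) + H(Y|X) = 0.9825 + 0.9291 = 1.9116 bits
  H(X,Y) = 1.9116 bits
✓ Chain rule verified.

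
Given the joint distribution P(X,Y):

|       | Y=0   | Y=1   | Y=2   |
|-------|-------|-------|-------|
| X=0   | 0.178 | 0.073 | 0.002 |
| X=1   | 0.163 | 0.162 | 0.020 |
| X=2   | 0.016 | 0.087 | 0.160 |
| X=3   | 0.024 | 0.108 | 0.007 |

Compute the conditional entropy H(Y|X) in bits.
1.1188 bits

H(Y|X) = H(X,Y) - H(X)

H(X,Y) = -Σ_{x,y} P(x,y) log₂ P(x,y). Per-cell terms -P(x,y)·log₂P(x,y):
  X=0: 0.4432, 0.2756, 0.0179
  X=1: 0.4266, 0.4254, 0.1129
  X=2: 0.0955, 0.3065, 0.4230
  X=3: 0.1291, 0.3468, 0.0501
Sum of the 12 terms: H(X,Y) = 3.0526 bits

Marginal of X (row sums):
  P(X=0) = 0.178 + 0.073 + 0.002 = 0.253
  P(X=1) = 0.163 + 0.162 + 0.020 = 0.345
  P(X=2) = 0.016 + 0.087 + 0.160 = 0.263
  P(X=3) = 0.024 + 0.108 + 0.007 = 0.139
H(X) = -[0.253·log₂(0.253) + 0.345·log₂(0.345) + 0.263·log₂(0.263) + 0.139·log₂(0.139)]
  = 0.5016 + 0.5297 + 0.5068 + 0.3957 = 1.9338 bits

H(Y|X) = H(X,Y) - H(X) = 3.0526 - 1.9338 = 1.1188 bits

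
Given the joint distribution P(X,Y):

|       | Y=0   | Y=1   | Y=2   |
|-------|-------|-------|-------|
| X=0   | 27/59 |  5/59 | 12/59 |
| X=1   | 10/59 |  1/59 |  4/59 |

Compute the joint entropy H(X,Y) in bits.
2.0821 bits

H(X,Y) = -Σ_{x,y} P(x,y) log₂ P(x,y). Per-cell terms -P(x,y)·log₂P(x,y):
  X=0: 0.5161, 0.3018, 0.4673
  X=1: 0.4340, 0.0997, 0.2632
Sum of the 6 terms: H(X,Y) = 2.0821 bits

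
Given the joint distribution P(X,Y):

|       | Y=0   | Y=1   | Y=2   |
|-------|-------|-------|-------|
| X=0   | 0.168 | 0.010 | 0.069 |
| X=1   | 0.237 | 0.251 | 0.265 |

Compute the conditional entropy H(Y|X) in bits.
1.4590 bits

H(Y|X) = H(X,Y) - H(X)

H(X,Y) = -Σ_{x,y} P(x,y) log₂ P(x,y). Per-cell terms -P(x,y)·log₂P(x,y):
  X=0: 0.4323, 0.0664, 0.2662
  X=1: 0.4923, 0.5006, 0.5077
Sum of the 6 terms: H(X,Y) = 2.2655 bits

Marginal of X (row sums):
  P(X=0) = 0.168 + 0.010 + 0.069 = 0.247
  P(X=1) = 0.237 + 0.251 + 0.265 = 0.753
H(X) = -[0.247·log₂(0.247) + 0.753·log₂(0.753)]
  = 0.4983 + 0.3082 = 0.8065 bits

H(Y|X) = H(X,Y) - H(X) = 2.2655 - 0.8065 = 1.4590 bits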